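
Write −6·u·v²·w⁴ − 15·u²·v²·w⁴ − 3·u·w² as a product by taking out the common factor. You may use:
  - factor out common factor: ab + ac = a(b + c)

3·u·w²(−2·v²·w² − 5·u·v²·w² − 1)

−6·u·v²·w⁴ − 15·u²·v²·w⁴ − 3·u·w²
= 3(−2·u·v²·w⁴ − 5·u²·v²·w⁴ − u·w²)    [factor out 3]
= 3·u·w²(−2·v²·w² − 5·u·v²·w² − 1)    [factor out u·w²]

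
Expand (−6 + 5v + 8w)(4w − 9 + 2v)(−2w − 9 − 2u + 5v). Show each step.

−96w^2 + 756w + 192uw − 690vw − 486 − 108u + 783v + 114uv − 375v^2 + 88vw^2 − 72uvw + 160v^2w − 20uv^2 + 50v^3 − 64w^3 − 64uw^2

(−6 + 5v + 8w)(4w − 9 + 2v)(−2w − 9 − 2u + 5v)
= (−24w + 54 − 12v + 20vw − 45v + 10v^2 + 32w^2 − 72w + 16vw)(−2w − 9 − 2u + 5v)    [distributive law]
= (−96w + 54 − 57v + 36vw + 10v^2 + 32w^2)(−2w − 9 − 2u + 5v)    [combine like terms]
= 192w^2 + 864w + 192uw − 480vw − 108w − 486 − 108u + 270v + 114vw + 513v + 114uv − 285v^2 − 72vw^2 − 324vw − 72uvw + 180v^2w − 20v^2w − 90v^2 − 20uv^2 + 50v^3 − 64w^3 − 288w^2 − 64uw^2 + 160vw^2    [distributive law]
= −96w^2 + 756w + 192uw − 690vw − 486 − 108u + 783v + 114uv − 375v^2 + 88vw^2 − 72uvw + 160v^2w − 20uv^2 + 50v^3 − 64w^3 − 64uw^2    [combine like terms]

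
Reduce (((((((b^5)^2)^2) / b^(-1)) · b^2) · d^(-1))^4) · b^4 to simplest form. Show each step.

(((((((b^5)^2)^2) / b^(-1)) · b^2) · d^(-1))^4) · b^4
= (((((((b^5)^2)^2) / b^(-1)) · b^2)^4) · ((d^(-1))^4)) · b^4    [power of a product]
= (((((((b^5)^2)^2) / b^(-1))^4) · ((b^2)^4)) · ((d^(-1))^4)) · b^4    [power of a product]
= (((((((b^5)^2)^2)^4) / ((b^(-1))^4)) · ((b^2)^4)) · ((d^(-1))^4)) · b^4    [power of a quotient]
= ((((((b^5)^2)^8) / ((b^(-1))^4)) · ((b^2)^4)) · ((d^(-1))^4)) · b^4    [power of a power]
= (((((b^5)^16) / ((b^(-1))^4)) · ((b^2)^4)) · ((d^(-1))^4)) · b^4    [power of a power]
= (((b^80 / ((b^(-1))^4)) · ((b^2)^4)) · ((d^(-1))^4)) · b^4    [power of a power]
= (((b^80 / b^(-4)) · ((b^2)^4)) · ((d^(-1))^4)) · b^4    [power of a power]
= ((b^84 · ((b^2)^4)) · ((d^(-1))^4)) · b^4    [quotient of powers]
= ((b^84 · b^8) · ((d^(-1))^4)) · b^4    [power of a power]
= (b^92 · ((d^(-1))^4)) · b^4    [product of powers]
= (b^92 · d^(-4)) · b^4    [power of a power]
= b^96·d^(-4)    [product of powers]

b^96·d^(-4)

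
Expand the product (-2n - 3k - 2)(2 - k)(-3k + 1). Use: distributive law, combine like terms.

14kn - 4n - 6k^2n + 15k^2 + 8k - 9k^3 - 4

(-2n - 3k - 2)(2 - k)(-3k + 1)
= (-4n + 2kn - 6k + 3k^2 - 4 + 2k)(-3k + 1)    [distributive law]
= (-4n + 2kn - 4k + 3k^2 - 4)(-3k + 1)    [combine like terms]
= 12kn - 4n - 6k^2n + 2kn + 12k^2 - 4k - 9k^3 + 3k^2 + 12k - 4    [distributive law]
= 14kn - 4n - 6k^2n + 15k^2 + 8k - 9k^3 - 4    [combine like terms]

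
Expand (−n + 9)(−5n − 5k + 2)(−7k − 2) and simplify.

−35kn² − 10n² − 35k²n + 319kn + 94n + 315k² − 36k − 36

(−n + 9)(−5n − 5k + 2)(−7k − 2)
= (5n² + 5kn − 2n − 45n − 45k + 18)(−7k − 2)    [distributive law]
= (5n² + 5kn − 47n − 45k + 18)(−7k − 2)    [combine like terms]
= −35kn² − 10n² − 35k²n − 10kn + 329kn + 94n + 315k² + 90k − 126k − 36    [distributive law]
= −35kn² − 10n² − 35k²n + 319kn + 94n + 315k² − 36k − 36    [combine like terms]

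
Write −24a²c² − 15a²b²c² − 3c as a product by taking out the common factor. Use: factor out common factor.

−24a²c² − 15a²b²c² − 3c
= 3(−8a²c² − 5a²b²c² − c)    [factor out 3]
= 3c(−8a²c − 5a²b²c − 1)    [factor out c]

3c(−8a²c − 5a²b²c − 1)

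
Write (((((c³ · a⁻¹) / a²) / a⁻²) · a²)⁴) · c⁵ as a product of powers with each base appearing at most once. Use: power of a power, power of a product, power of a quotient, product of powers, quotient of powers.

(((((c³ · a⁻¹) / a²) / a⁻²) · a²)⁴) · c⁵
= (((((c³ · a⁻¹) / a²) / a⁻²)⁴) · ((a²)⁴)) · c⁵    [power of a product]
= (((((c³ · a⁻¹) / a²)⁴) / ((a⁻²)⁴)) · ((a²)⁴)) · c⁵    [power of a quotient]
= (((((c³ · a⁻¹)⁴) / ((a²)⁴)) / ((a⁻²)⁴)) · ((a²)⁴)) · c⁵    [power of a quotient]
= ((((((c³)⁴) · ((a⁻¹)⁴)) / ((a²)⁴)) / ((a⁻²)⁴)) · ((a²)⁴)) · c⁵    [power of a product]
= ((((c¹² · ((a⁻¹)⁴)) / ((a²)⁴)) / ((a⁻²)⁴)) · ((a²)⁴)) · c⁵    [power of a power]
= ((((c¹² · a⁻⁴) / ((a²)⁴)) / ((a⁻²)⁴)) · ((a²)⁴)) · c⁵    [power of a power]
= ((((c¹² · a⁻⁴) / a⁸) / ((a⁻²)⁴)) · ((a²)⁴)) · c⁵    [power of a power]
= ((((c¹² · a⁻⁴) / a⁸) / a⁻⁸) · ((a²)⁴)) · c⁵    [power of a power]
= ((((c¹² · a⁻⁴) / a⁸) / a⁻⁸) · a⁸) · c⁵    [power of a power]
= a⁴c¹⁷    [quotient of powers; product of powers]

a⁴c¹⁷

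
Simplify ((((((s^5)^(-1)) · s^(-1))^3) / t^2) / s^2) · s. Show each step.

((((((s^5)^(-1)) · s^(-1))^3) / t^2) / s^2) · s
= ((((((s^5)^(-1))^3) · ((s^(-1))^3)) / t^2) / s^2) · s    [power of a product]
= (((((s^5)^(-3)) · ((s^(-1))^3)) / t^2) / s^2) · s    [power of a power]
= (((s^(-15) · ((s^(-1))^3)) / t^2) / s^2) · s    [power of a power]
= (((s^(-15) · s^(-3)) / t^2) / s^2) · s    [power of a power]
= ((s^(-18) / t^2) / s^2) · s    [product of powers]
= s^(-19)t^(-2)    [quotient of powers; product of powers]

s^(-19)t^(-2)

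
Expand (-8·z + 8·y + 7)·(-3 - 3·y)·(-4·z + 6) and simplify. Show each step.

(-8·z + 8·y + 7)·(-3 - 3·y)·(-4·z + 6)
= (24·z + 24·y·z - 24·y - 24·y^2 - 21 - 21·y)·(-4·z + 6)    [distributive law]
= (24·z + 24·y·z - 45·y - 24·y^2 - 21)·(-4·z + 6)    [combine like terms]
= -96·z^2 + 144·z - 96·y·z^2 + 144·y·z + 180·y·z - 270·y + 96·y^2·z - 144·y^2 + 84·z - 126    [distributive law]
= -96·z^2 + 228·z - 96·y·z^2 + 324·y·z - 270·y + 96·y^2·z - 144·y^2 - 126    [combine like terms]

-96·z^2 + 228·z - 96·y·z^2 + 324·y·z - 270·y + 96·y^2·z - 144·y^2 - 126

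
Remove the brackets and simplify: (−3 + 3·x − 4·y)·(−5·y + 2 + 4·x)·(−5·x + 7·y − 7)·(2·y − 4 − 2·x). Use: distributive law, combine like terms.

1730·x·y^2 − 234·x·y − 1344·x^2·y − 742·y^3 + 182·y^2 + 448·y − 372·x + 72·x^2 − 168 + 348·x^3 + 1112·x^2·y^2 − 598·x^3·y − 914·x·y^3 + 120·x^4 + 280·y^4

(−3 + 3·x − 4·y)·(−5·y + 2 + 4·x)·(−5·x + 7·y − 7)·(2·y − 4 − 2·x)
= (15·y − 6 − 12·x − 15·x·y + 6·x + 12·x^2 + 20·y^2 − 8·y − 16·x·y)·(−5·x + 7·y − 7)·(2·y − 4 − 2·x)    [distributive law]
= (7·y − 6 − 6·x − 31·x·y + 12·x^2 + 20·y^2)·(−5·x + 7·y − 7)·(2·y − 4 − 2·x)    [combine like terms]
= (−35·x·y + 49·y^2 − 49·y + 30·x − 42·y + 42 + 30·x^2 − 42·x·y + 42·x + 155·x^2·y − 217·x·y^2 + 217·x·y − 60·x^3 + 84·x^2·y − 84·x^2 − 100·x·y^2 + 140·y^3 − 140·y^2)·(2·y − 4 − 2·x)    [distributive law]
= (140·x·y − 91·y^2 − 91·y + 72·x + 42 − 54·x^2 + 239·x^2·y − 317·x·y^2 − 60·x^3 + 140·y^3)·(2·y − 4 − 2·x)    [combine like terms]
= 280·x·y^2 − 560·x·y − 280·x^2·y − 182·y^3 + 364·y^2 + 182·x·y^2 − 182·y^2 + 364·y + 182·x·y + 144·x·y − 288·x − 144·x^2 + 84·y − 168 − 84·x − 108·x^2·y + 216·x^2 + 108·x^3 + 478·x^2·y^2 − 956·x^2·y − 478·x^3·y − 634·x·y^3 + 1268·x·y^2 + 634·x^2·y^2 − 120·x^3·y + 240·x^3 + 120·x^4 + 280·y^4 − 560·y^3 − 280·x·y^3    [distributive law]
= 1730·x·y^2 − 234·x·y − 1344·x^2·y − 742·y^3 + 182·y^2 + 448·y − 372·x + 72·x^2 − 168 + 348·x^3 + 1112·x^2·y^2 − 598·x^3·y − 914·x·y^3 + 120·x^4 + 280·y^4    [combine like terms]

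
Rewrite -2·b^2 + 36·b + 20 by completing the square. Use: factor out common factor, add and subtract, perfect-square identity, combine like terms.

-2(b - 9)^2 + 182

-2·b^2 + 36·b + 20
= -2(b^2 - 18·b) + 20    [factor out -2 from the b-terms]
= -2(b^2 - 18·b + 81 - 81) + 20    [add and subtract 81 inside the bracket]
= -2(b - 9)^2 + 162 + 20    [perfect-square identity]
= -2(b - 9)^2 + 182    [combine constants]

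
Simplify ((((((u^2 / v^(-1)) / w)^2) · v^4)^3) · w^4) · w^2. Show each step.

((((((u^2 / v^(-1)) / w)^2) · v^4)^3) · w^4) · w^2
= ((((((u^2 / v^(-1)) / w)^2)^3) · ((v^4)^3)) · w^4) · w^2    [power of a product]
= (((((u^2 / v^(-1)) / w)^6) · ((v^4)^3)) · w^4) · w^2    [power of a power]
= (((((u^2 / v^(-1))^6) / (w^6)) · ((v^4)^3)) · w^4) · w^2    [power of a quotient]
= ((((((u^2)^6) / ((v^(-1))^6)) / (w^6)) · ((v^4)^3)) · w^4) · w^2    [power of a quotient]
= ((((u^12 / ((v^(-1))^6)) / (w^6)) · ((v^4)^3)) · w^4) · w^2    [power of a power]
= ((((u^12 / v^(-6)) / (w^6)) · ((v^4)^3)) · w^4) · w^2    [power of a power]
= ((((u^12 / v^(-6)) / w^6) · v^12) · w^4) · w^2    [power of a power]
= u^12v^18    [quotient of powers; product of powers]

u^12v^18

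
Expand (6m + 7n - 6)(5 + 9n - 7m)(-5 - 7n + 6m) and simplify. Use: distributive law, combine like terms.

-540m - 643mn + 642m^2 + 343mn^2 + 324m^2n - 252m^3 + 305n - 182n^2 - 441n^3 + 150

(6m + 7n - 6)(5 + 9n - 7m)(-5 - 7n + 6m)
= (30m + 54mn - 42m^2 + 35n + 63n^2 - 49mn - 30 - 54n + 42m)(-5 - 7n + 6m)    [distributive law]
= (72m + 5mn - 42m^2 - 19n + 63n^2 - 30)(-5 - 7n + 6m)    [combine like terms]
= -360m - 504mn + 432m^2 - 25mn - 35mn^2 + 30m^2n + 210m^2 + 294m^2n - 252m^3 + 95n + 133n^2 - 114mn - 315n^2 - 441n^3 + 378mn^2 + 150 + 210n - 180m    [distributive law]
= -540m - 643mn + 642m^2 + 343mn^2 + 324m^2n - 252m^3 + 305n - 182n^2 - 441n^3 + 150    [combine like terms]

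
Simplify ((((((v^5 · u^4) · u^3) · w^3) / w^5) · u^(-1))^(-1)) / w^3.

((((((v^5 · u^4) · u^3) · w^3) / w^5) · u^(-1))^(-1)) / w^3
= ((((((v^5 · u^4) · u^3) · w^3) / w^5)^(-1)) · ((u^(-1))^(-1))) / w^3    [power of a product]
= ((((((v^5 · u^4) · u^3) · w^3)^(-1)) / ((w^5)^(-1))) · ((u^(-1))^(-1))) / w^3    [power of a quotient]
= ((((((v^5 · u^4) · u^3)^(-1)) · ((w^3)^(-1))) / ((w^5)^(-1))) · ((u^(-1))^(-1))) / w^3    [power of a product]
= ((((((v^5 · u^4)^(-1)) · ((u^3)^(-1))) · ((w^3)^(-1))) / ((w^5)^(-1))) · ((u^(-1))^(-1))) / w^3    [power of a product]
= (((((((v^5)^(-1)) · ((u^4)^(-1))) · ((u^3)^(-1))) · ((w^3)^(-1))) / ((w^5)^(-1))) · ((u^(-1))^(-1))) / w^3    [power of a product]
= (((((v^(-5) · ((u^4)^(-1))) · ((u^3)^(-1))) · ((w^3)^(-1))) / ((w^5)^(-1))) · ((u^(-1))^(-1))) / w^3    [power of a power]
= (((((v^(-5) · u^(-4)) · ((u^3)^(-1))) · ((w^3)^(-1))) / ((w^5)^(-1))) · ((u^(-1))^(-1))) / w^3    [power of a power]
= (((((v^(-5) · u^(-4)) · u^(-3)) · ((w^3)^(-1))) / ((w^5)^(-1))) · ((u^(-1))^(-1))) / w^3    [power of a power]
= (((((v^(-5) · u^(-4)) · u^(-3)) · w^(-3)) / ((w^5)^(-1))) · ((u^(-1))^(-1))) / w^3    [power of a power]
= (((((v^(-5) · u^(-4)) · u^(-3)) · w^(-3)) / w^(-5)) · ((u^(-1))^(-1))) / w^3    [power of a power]
= (((((v^(-5) · u^(-4)) · u^(-3)) · w^(-3)) / w^(-5)) · u) / w^3    [power of a power]
= u^(-6)·v^(-5)·w^(-1)    [quotient of powers; product of powers]

u^(-6)·v^(-5)·w^(-1)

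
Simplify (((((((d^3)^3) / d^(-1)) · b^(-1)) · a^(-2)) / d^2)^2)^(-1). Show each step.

a^4b^2d^(-16)

(((((((d^3)^3) / d^(-1)) · b^(-1)) · a^(-2)) / d^2)^2)^(-1)
= ((((((d^3)^3) / d^(-1)) · b^(-1)) · a^(-2)) / d^2)^(-2)    [power of a power]
= ((((((d^3)^3) / d^(-1)) · b^(-1)) · a^(-2))^(-2)) / ((d^2)^(-2))    [power of a quotient]
= ((((((d^3)^3) / d^(-1)) · b^(-1))^(-2)) · ((a^(-2))^(-2))) / ((d^2)^(-2))    [power of a product]
= ((((((d^3)^3) / d^(-1))^(-2)) · ((b^(-1))^(-2))) · ((a^(-2))^(-2))) / ((d^2)^(-2))    [power of a product]
= ((((((d^3)^3)^(-2)) / ((d^(-1))^(-2))) · ((b^(-1))^(-2))) · ((a^(-2))^(-2))) / ((d^2)^(-2))    [power of a quotient]
= (((((d^3)^(-6)) / ((d^(-1))^(-2))) · ((b^(-1))^(-2))) · ((a^(-2))^(-2))) / ((d^2)^(-2))    [power of a power]
= (((d^(-18) / ((d^(-1))^(-2))) · ((b^(-1))^(-2))) · ((a^(-2))^(-2))) / ((d^2)^(-2))    [power of a power]
= (((d^(-18) / d^2) · ((b^(-1))^(-2))) · ((a^(-2))^(-2))) / ((d^2)^(-2))    [power of a power]
= ((d^(-20) · ((b^(-1))^(-2))) · ((a^(-2))^(-2))) / ((d^2)^(-2))    [quotient of powers]
= ((d^(-20) · b^2) · ((a^(-2))^(-2))) / ((d^2)^(-2))    [power of a power]
= ((d^(-20) · b^2) · a^4) / ((d^2)^(-2))    [power of a power]
= ((d^(-20) · b^2) · a^4) / d^(-4)    [power of a power]
= a^4b^2d^(-16)    [quotient of powers]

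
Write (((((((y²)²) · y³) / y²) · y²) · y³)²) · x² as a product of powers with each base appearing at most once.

(((((((y²)²) · y³) / y²) · y²) · y³)²) · x²
= (((((((y²)²) · y³) / y²) · y²)²) · ((y³)²)) · x²    [power of a product]
= (((((((y²)²) · y³) / y²)²) · ((y²)²)) · ((y³)²)) · x²    [power of a product]
= (((((((y²)²) · y³)²) / ((y²)²)) · ((y²)²)) · ((y³)²)) · x²    [power of a quotient]
= (((((((y²)²)²) · ((y³)²)) / ((y²)²)) · ((y²)²)) · ((y³)²)) · x²    [power of a product]
= ((((((y²)⁴) · ((y³)²)) / ((y²)²)) · ((y²)²)) · ((y³)²)) · x²    [power of a power]
= ((((y⁸ · ((y³)²)) / ((y²)²)) · ((y²)²)) · ((y³)²)) · x²    [power of a power]
= ((((y⁸ · y⁶) / ((y²)²)) · ((y²)²)) · ((y³)²)) · x²    [power of a power]
= (((y¹⁴ / ((y²)²)) · ((y²)²)) · ((y³)²)) · x²    [product of powers]
= (((y¹⁴ / y⁴) · ((y²)²)) · ((y³)²)) · x²    [power of a power]
= ((y¹⁰ · ((y²)²)) · ((y³)²)) · x²    [quotient of powers]
= ((y¹⁰ · y⁴) · ((y³)²)) · x²    [power of a power]
= (y¹⁴ · ((y³)²)) · x²    [product of powers]
= (y¹⁴ · y⁶) · x²    [power of a power]
= y²⁰ · x²    [product of powers]
= x²y²⁰    [rearrange]

x²y²⁰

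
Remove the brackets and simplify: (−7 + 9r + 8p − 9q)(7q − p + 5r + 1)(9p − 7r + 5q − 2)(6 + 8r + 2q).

−3648pq − 6246pqr − 2606pq^2 + 2290qr + 2698qr^2 + 2354q^2r − 822q^2 − 2218q^3 + 514q + 906p^2 + 3218p^2r + 3572p^2q − 3150pr − 2080pr^2 − 558p + 1360r^2 − 1154r^3 + 718r + 84 − 728pqr^2 − 2212pq^2r + 162qr^3 + 4446q^2r^2 − 1458q^3r + 2680p^2r^2 + 5030p^2qr + 1504pr^3 − 2520r^4 + 1090p^2q^2 − 484pq^3 − 432p^3 − 576p^3r − 144p^3q − 630q^4

(−7 + 9r + 8p − 9q)(7q − p + 5r + 1)(9p − 7r + 5q − 2)(6 + 8r + 2q)
= (−49q + 7p − 35r − 7 + 63qr − 9pr + 45r^2 + 9r + 56pq − 8p^2 + 40pr + 8p − 63q^2 + 9pq − 45qr − 9q)(9p − 7r + 5q − 2)(6 + 8r + 2q)    [distributive law]
= (−58q + 15p − 26r − 7 + 18qr + 31pr + 45r^2 + 65pq − 8p^2 − 63q^2)(9p − 7r + 5q − 2)(6 + 8r + 2q)    [combine like terms]
= (−522pq + 406qr − 290q^2 + 116q + 135p^2 − 105pr + 75pq − 30p − 234pr + 182r^2 − 130qr + 52r − 63p + 49r − 35q + 14 + 162pqr − 126qr^2 + 90q^2r − 36qr + 279p^2r − 217pr^2 + 155pqr − 62pr + 405pr^2 − 315r^3 + 225qr^2 − 90r^2 + 585p^2q − 455pqr + 325pq^2 − 130pq − 72p^3 + 56p^2r − 40p^2q + 16p^2 − 567pq^2 + 441q^2r − 315q^3 + 126q^2)(6 + 8r + 2q)    [distributive law]
= (−577pq + 240qr − 164q^2 + 81q + 151p^2 − 401pr − 93p + 92r^2 + 101r + 14 − 138pqr + 99qr^2 + 531q^2r + 335p^2r + 188pr^2 − 315r^3 + 545p^2q − 242pq^2 − 72p^3 − 315q^3)(6 + 8r + 2q)    [combine like terms]
= −3462pq − 4616pqr − 1154pq^2 + 1440qr + 1920qr^2 + 480q^2r − 984q^2 − 1312q^2r − 328q^3 + 486q + 648qr + 162q^2 + 906p^2 + 1208p^2r + 302p^2q − 2406pr − 3208pr^2 − 802pqr − 558p − 744pr − 186pq + 552r^2 + 736r^3 + 184qr^2 + 606r + 808r^2 + 202qr + 84 + 112r + 28q − 828pqr − 1104pqr^2 − 276pq^2r + 594qr^2 + 792qr^3 + 198q^2r^2 + 3186q^2r + 4248q^2r^2 + 1062q^3r + 2010p^2r + 2680p^2r^2 + 670p^2qr + 1128pr^2 + 1504pr^3 + 376pqr^2 − 1890r^3 − 2520r^4 − 630qr^3 + 3270p^2q + 4360p^2qr + 1090p^2q^2 − 1452pq^2 − 1936pq^2r − 484pq^3 − 432p^3 − 576p^3r − 144p^3q − 1890q^3 − 2520q^3r − 630q^4    [distributive law]
= −3648pq − 6246pqr − 2606pq^2 + 2290qr + 2698qr^2 + 2354q^2r − 822q^2 − 2218q^3 + 514q + 906p^2 + 3218p^2r + 3572p^2q − 3150pr − 2080pr^2 − 558p + 1360r^2 − 1154r^3 + 718r + 84 − 728pqr^2 − 2212pq^2r + 162qr^3 + 4446q^2r^2 − 1458q^3r + 2680p^2r^2 + 5030p^2qr + 1504pr^3 − 2520r^4 + 1090p^2q^2 − 484pq^3 − 432p^3 − 576p^3r − 144p^3q − 630q^4    [combine like terms]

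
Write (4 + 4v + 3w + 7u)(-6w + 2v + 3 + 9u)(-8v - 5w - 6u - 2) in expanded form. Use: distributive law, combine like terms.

56vw + 111w^2 - 165uw - 30w - 176v^2 - 676uv - 136v - 186u - 24 - 468u^2 + 104v^2w + 234vw^2 - 22uvw - 64v^3 - 448uv^2 - 804u^2v + 90w^3 + 183uw^2 - 225u^2w - 378u^3

(4 + 4v + 3w + 7u)(-6w + 2v + 3 + 9u)(-8v - 5w - 6u - 2)
= (-24w + 8v + 12 + 36u - 24vw + 8v^2 + 12v + 36uv - 18w^2 + 6vw + 9w + 27uw - 42uw + 14uv + 21u + 63u^2)(-8v - 5w - 6u - 2)    [distributive law]
= (-15w + 20v + 12 + 57u - 18vw + 8v^2 + 50uv - 18w^2 - 15uw + 63u^2)(-8v - 5w - 6u - 2)    [combine like terms]
= 120vw + 75w^2 + 90uw + 30w - 160v^2 - 100vw - 120uv - 40v - 96v - 60w - 72u - 24 - 456uv - 285uw - 342u^2 - 114u + 144v^2w + 90vw^2 + 108uvw + 36vw - 64v^3 - 40v^2w - 48uv^2 - 16v^2 - 400uv^2 - 250uvw - 300u^2v - 100uv + 144vw^2 + 90w^3 + 108uw^2 + 36w^2 + 120uvw + 75uw^2 + 90u^2w + 30uw - 504u^2v - 315u^2w - 378u^3 - 126u^2    [distributive law]
= 56vw + 111w^2 - 165uw - 30w - 176v^2 - 676uv - 136v - 186u - 24 - 468u^2 + 104v^2w + 234vw^2 - 22uvw - 64v^3 - 448uv^2 - 804u^2v + 90w^3 + 183uw^2 - 225u^2w - 378u^3    [combine like terms]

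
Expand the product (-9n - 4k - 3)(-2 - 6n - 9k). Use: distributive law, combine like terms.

36n + 54n² + 105kn + 35k + 36k² + 6

(-9n - 4k - 3)(-2 - 6n - 9k)
= 18n + 54n² + 81kn + 8k + 24kn + 36k² + 6 + 18n + 27k    [distributive law]
= 36n + 54n² + 105kn + 35k + 36k² + 6    [combine like terms]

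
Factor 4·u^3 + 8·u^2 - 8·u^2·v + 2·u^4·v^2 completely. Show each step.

4·u^3 + 8·u^2 - 8·u^2·v + 2·u^4·v^2
= 2(2·u^3 + 4·u^2 - 4·u^2·v + u^4·v^2)    [factor out 2]
= 2·u^2(2·u + 4 - 4·v + u^2·v^2)    [factor out u^2]

2·u^2(2·u + 4 - 4·v + u^2·v^2)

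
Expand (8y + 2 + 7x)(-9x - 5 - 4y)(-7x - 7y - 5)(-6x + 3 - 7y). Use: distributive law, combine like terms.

-9933x^3y - 8621x^2y - 13531x^2y^2 - 8653xy^2 - 7812xy^3 - 584xy - 682y^2 - 2800y^3 + 580y - 1568y^4 - 2793x^3 + 48x^2 + 705x + 150 - 2646x^4

(8y + 2 + 7x)(-9x - 5 - 4y)(-7x - 7y - 5)(-6x + 3 - 7y)
= (-72xy - 40y - 32y^2 - 18x - 10 - 8y - 63x^2 - 35x - 28xy)(-7x - 7y - 5)(-6x + 3 - 7y)    [distributive law]
= (-100xy - 48y - 32y^2 - 53x - 10 - 63x^2)(-7x - 7y - 5)(-6x + 3 - 7y)    [combine like terms]
= (700x^2y + 700xy^2 + 500xy + 336xy + 336y^2 + 240y + 224xy^2 + 224y^3 + 160y^2 + 371x^2 + 371xy + 265x + 70x + 70y + 50 + 441x^3 + 441x^2y + 315x^2)(-6x + 3 - 7y)    [distributive law]
= (1141x^2y + 924xy^2 + 1207xy + 496y^2 + 310y + 224y^3 + 686x^2 + 335x + 50 + 441x^3)(-6x + 3 - 7y)    [combine like terms]
= -6846x^3y + 3423x^2y - 7987x^2y^2 - 5544x^2y^2 + 2772xy^2 - 6468xy^3 - 7242x^2y + 3621xy - 8449xy^2 - 2976xy^2 + 1488y^2 - 3472y^3 - 1860xy + 930y - 2170y^2 - 1344xy^3 + 672y^3 - 1568y^4 - 4116x^3 + 2058x^2 - 4802x^2y - 2010x^2 + 1005x - 2345xy - 300x + 150 - 350y - 2646x^4 + 1323x^3 - 3087x^3y    [distributive law]
= -9933x^3y - 8621x^2y - 13531x^2y^2 - 8653xy^2 - 7812xy^3 - 584xy - 682y^2 - 2800y^3 + 580y - 1568y^4 - 2793x^3 + 48x^2 + 705x + 150 - 2646x^4    [combine like terms]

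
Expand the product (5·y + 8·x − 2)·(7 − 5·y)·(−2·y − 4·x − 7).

(5·y + 8·x − 2)·(7 − 5·y)·(−2·y − 4·x − 7)
= (35·y − 25·y^2 + 56·x − 40·x·y − 14 + 10·y)·(−2·y − 4·x − 7)    [distributive law]
= (45·y − 25·y^2 + 56·x − 40·x·y − 14)·(−2·y − 4·x − 7)    [combine like terms]
= −90·y^2 − 180·x·y − 315·y + 50·y^3 + 100·x·y^2 + 175·y^2 − 112·x·y − 224·x^2 − 392·x + 80·x·y^2 + 160·x^2·y + 280·x·y + 28·y + 56·x + 98    [distributive law]
= 85·y^2 − 12·x·y − 287·y + 50·y^3 + 180·x·y^2 − 224·x^2 − 336·x + 160·x^2·y + 98    [combine like terms]

85·y^2 − 12·x·y − 287·y + 50·y^3 + 180·x·y^2 − 224·x^2 − 336·x + 160·x^2·y + 98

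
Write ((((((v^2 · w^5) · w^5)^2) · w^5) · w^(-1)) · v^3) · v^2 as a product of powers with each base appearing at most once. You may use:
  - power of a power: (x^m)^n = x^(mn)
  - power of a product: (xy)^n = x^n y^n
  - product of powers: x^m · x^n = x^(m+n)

((((((v^2 · w^5) · w^5)^2) · w^5) · w^(-1)) · v^3) · v^2
= ((((((v^2 · w^5)^2) · ((w^5)^2)) · w^5) · w^(-1)) · v^3) · v^2    [power of a product]
= (((((((v^2)^2) · ((w^5)^2)) · ((w^5)^2)) · w^5) · w^(-1)) · v^3) · v^2    [power of a product]
= (((((v^4 · ((w^5)^2)) · ((w^5)^2)) · w^5) · w^(-1)) · v^3) · v^2    [power of a power]
= (((((v^4 · w^10) · ((w^5)^2)) · w^5) · w^(-1)) · v^3) · v^2    [power of a power]
= (((((v^4 · w^10) · w^10) · w^5) · w^(-1)) · v^3) · v^2    [power of a power]
= v^9·w^24    [product of powers]

v^9·w^24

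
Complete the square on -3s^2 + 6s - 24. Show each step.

-3(s - 1)^2 - 21

-3s^2 + 6s - 24
= -3(s^2 - 2s) - 24    [factor out -3 from the s-terms]
= -3(s^2 - 2s + 1 - 1) - 24    [add and subtract 1 inside the bracket]
= -3(s - 1)^2 + 3 - 24    [perfect-square identity]
= -3(s - 1)^2 - 21    [combine constants]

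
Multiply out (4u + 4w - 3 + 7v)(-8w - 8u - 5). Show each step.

-64uw - 32u² + 4u - 32w² + 4w + 15 - 56vw - 56uv - 35v

(4u + 4w - 3 + 7v)(-8w - 8u - 5)
= -32uw - 32u² - 20u - 32w² - 32uw - 20w + 24w + 24u + 15 - 56vw - 56uv - 35v    [distributive law]
= -64uw - 32u² + 4u - 32w² + 4w + 15 - 56vw - 56uv - 35v    [combine like terms]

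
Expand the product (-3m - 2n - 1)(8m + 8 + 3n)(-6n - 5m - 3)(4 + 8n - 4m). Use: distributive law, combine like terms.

1484m^2n + 1432m^2n^2 - 116m^3n - 448m^3 - 480m^4 + 384m^2 + 2116mn + 3088mn^2 + 448m + 1296mn^3 + 1368n^2 + 1200n^3 + 612n + 288n^4 + 96

(-3m - 2n - 1)(8m + 8 + 3n)(-6n - 5m - 3)(4 + 8n - 4m)
= (-24m^2 - 24m - 9mn - 16mn - 16n - 6n^2 - 8m - 8 - 3n)(-6n - 5m - 3)(4 + 8n - 4m)    [distributive law]
= (-24m^2 - 32m - 25mn - 19n - 6n^2 - 8)(-6n - 5m - 3)(4 + 8n - 4m)    [combine like terms]
= (144m^2n + 120m^3 + 72m^2 + 192mn + 160m^2 + 96m + 150mn^2 + 125m^2n + 75mn + 114n^2 + 95mn + 57n + 36n^3 + 30mn^2 + 18n^2 + 48n + 40m + 24)(4 + 8n - 4m)    [distributive law]
= (269m^2n + 120m^3 + 232m^2 + 362mn + 136m + 180mn^2 + 132n^2 + 105n + 36n^3 + 24)(4 + 8n - 4m)    [combine like terms]
= 1076m^2n + 2152m^2n^2 - 1076m^3n + 480m^3 + 960m^3n - 480m^4 + 928m^2 + 1856m^2n - 928m^3 + 1448mn + 2896mn^2 - 1448m^2n + 544m + 1088mn - 544m^2 + 720mn^2 + 1440mn^3 - 720m^2n^2 + 528n^2 + 1056n^3 - 528mn^2 + 420n + 840n^2 - 420mn + 144n^3 + 288n^4 - 144mn^3 + 96 + 192n - 96m    [distributive law]
= 1484m^2n + 1432m^2n^2 - 116m^3n - 448m^3 - 480m^4 + 384m^2 + 2116mn + 3088mn^2 + 448m + 1296mn^3 + 1368n^2 + 1200n^3 + 612n + 288n^4 + 96    [combine like terms]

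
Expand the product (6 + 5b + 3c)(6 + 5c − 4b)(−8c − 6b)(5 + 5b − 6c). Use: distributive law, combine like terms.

−1440c − 1824bc − 192c^2 − 1080b − 1260b^2 − 874bc^2 + 1704c^3 − 1054b^2c + 420b^3 − 1462b^2c^2 + 564bc^3 − 310b^3c + 600b^4 + 720c^4

(6 + 5b + 3c)(6 + 5c − 4b)(−8c − 6b)(5 + 5b − 6c)
= (36 + 30c − 24b + 30b + 25bc − 20b^2 + 18c + 15c^2 − 12bc)(−8c − 6b)(5 + 5b − 6c)    [distributive law]
= (36 + 48c + 6b + 13bc − 20b^2 + 15c^2)(−8c − 6b)(5 + 5b − 6c)    [combine like terms]
= (−288c − 216b − 384c^2 − 288bc − 48bc − 36b^2 − 104bc^2 − 78b^2c + 160b^2c + 120b^3 − 120c^3 − 90bc^2)(5 + 5b − 6c)    [distributive law]
= (−288c − 216b − 384c^2 − 336bc − 36b^2 − 194bc^2 + 82b^2c + 120b^3 − 120c^3)(5 + 5b − 6c)    [combine like terms]
= −1440c − 1440bc + 1728c^2 − 1080b − 1080b^2 + 1296bc − 1920c^2 − 1920bc^2 + 2304c^3 − 1680bc − 1680b^2c + 2016bc^2 − 180b^2 − 180b^3 + 216b^2c − 970bc^2 − 970b^2c^2 + 1164bc^3 + 410b^2c + 410b^3c − 492b^2c^2 + 600b^3 + 600b^4 − 720b^3c − 600c^3 − 600bc^3 + 720c^4    [distributive law]
= −1440c − 1824bc − 192c^2 − 1080b − 1260b^2 − 874bc^2 + 1704c^3 − 1054b^2c + 420b^3 − 1462b^2c^2 + 564bc^3 − 310b^3c + 600b^4 + 720c^4    [combine like terms]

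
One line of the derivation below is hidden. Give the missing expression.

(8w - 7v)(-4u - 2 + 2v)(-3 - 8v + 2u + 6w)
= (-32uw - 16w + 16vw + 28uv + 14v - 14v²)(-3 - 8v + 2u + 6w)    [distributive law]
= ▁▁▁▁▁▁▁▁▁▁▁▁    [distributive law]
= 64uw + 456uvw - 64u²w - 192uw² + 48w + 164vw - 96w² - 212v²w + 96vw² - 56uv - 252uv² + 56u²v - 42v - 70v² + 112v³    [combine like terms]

Applying distributive law to the line above:

96uw + 256uvw - 64u²w - 192uw² + 48w + 128vw - 32uw - 96w² - 48vw - 128v²w + 32uvw + 96vw² - 84uv - 224uv² + 56u²v + 168uvw - 42v - 112v² + 28uv + 84vw + 42v² + 112v³ - 28uv² - 84v²w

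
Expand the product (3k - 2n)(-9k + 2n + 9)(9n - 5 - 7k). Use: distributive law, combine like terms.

-411k^2n - 54k^2 + 189k^3 + 244kn^2 + 249kn - 135k - 36n^3 - 142n^2 + 90n

(3k - 2n)(-9k + 2n + 9)(9n - 5 - 7k)
= (-27k^2 + 6kn + 27k + 18kn - 4n^2 - 18n)(9n - 5 - 7k)    [distributive law]
= (-27k^2 + 24kn + 27k - 4n^2 - 18n)(9n - 5 - 7k)    [combine like terms]
= -243k^2n + 135k^2 + 189k^3 + 216kn^2 - 120kn - 168k^2n + 243kn - 135k - 189k^2 - 36n^3 + 20n^2 + 28kn^2 - 162n^2 + 90n + 126kn    [distributive law]
= -411k^2n - 54k^2 + 189k^3 + 244kn^2 + 249kn - 135k - 36n^3 - 142n^2 + 90n    [combine like terms]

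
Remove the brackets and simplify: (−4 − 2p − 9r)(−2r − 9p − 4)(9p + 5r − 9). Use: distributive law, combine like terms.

(−4 − 2p − 9r)(−2r − 9p − 4)(9p + 5r − 9)
= (8r + 36p + 16 + 4pr + 18p² + 8p + 18r² + 81pr + 36r)(9p + 5r − 9)    [distributive law]
= (44r + 44p + 16 + 85pr + 18p² + 18r²)(9p + 5r − 9)    [combine like terms]
= 396pr + 220r² − 396r + 396p² + 220pr − 396p + 144p + 80r − 144 + 765p²r + 425pr² − 765pr + 162p³ + 90p²r − 162p² + 162pr² + 90r³ − 162r²    [distributive law]
= −149pr + 58r² − 316r + 234p² − 252p − 144 + 855p²r + 587pr² + 162p³ + 90r³    [combine like terms]

−149pr + 58r² − 316r + 234p² − 252p − 144 + 855p²r + 587pr² + 162p³ + 90r³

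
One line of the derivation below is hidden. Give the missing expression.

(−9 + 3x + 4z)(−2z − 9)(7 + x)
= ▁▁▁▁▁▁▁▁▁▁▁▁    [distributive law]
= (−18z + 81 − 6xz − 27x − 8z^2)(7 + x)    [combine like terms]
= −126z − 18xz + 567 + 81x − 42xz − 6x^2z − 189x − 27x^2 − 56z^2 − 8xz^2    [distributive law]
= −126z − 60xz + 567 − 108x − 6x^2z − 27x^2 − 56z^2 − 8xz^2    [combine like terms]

After distributive law, the bracketed line is:

(18z + 81 − 6xz − 27x − 8z^2 − 36z)(7 + x)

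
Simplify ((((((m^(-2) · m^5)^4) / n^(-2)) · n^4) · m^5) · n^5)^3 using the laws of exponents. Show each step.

m^51n^33

((((((m^(-2) · m^5)^4) / n^(-2)) · n^4) · m^5) · n^5)^3
= ((((((m^(-2) · m^5)^4) / n^(-2)) · n^4) · m^5)^3) · ((n^5)^3)    [power of a product]
= ((((((m^(-2) · m^5)^4) / n^(-2)) · n^4)^3) · ((m^5)^3)) · ((n^5)^3)    [power of a product]
= ((((((m^(-2) · m^5)^4) / n^(-2))^3) · ((n^4)^3)) · ((m^5)^3)) · ((n^5)^3)    [power of a product]
= ((((((m^(-2) · m^5)^4)^3) / ((n^(-2))^3)) · ((n^4)^3)) · ((m^5)^3)) · ((n^5)^3)    [power of a quotient]
= (((((m^(-2) · m^5)^12) / ((n^(-2))^3)) · ((n^4)^3)) · ((m^5)^3)) · ((n^5)^3)    [power of a power]
= ((((((m^(-2))^12) · ((m^5)^12)) / ((n^(-2))^3)) · ((n^4)^3)) · ((m^5)^3)) · ((n^5)^3)    [power of a product]
= ((((m^(-24) · ((m^5)^12)) / ((n^(-2))^3)) · ((n^4)^3)) · ((m^5)^3)) · ((n^5)^3)    [power of a power]
= ((((m^(-24) · m^60) / ((n^(-2))^3)) · ((n^4)^3)) · ((m^5)^3)) · ((n^5)^3)    [power of a power]
= (((m^36 / ((n^(-2))^3)) · ((n^4)^3)) · ((m^5)^3)) · ((n^5)^3)    [product of powers]
= (((m^36 / n^(-6)) · ((n^4)^3)) · ((m^5)^3)) · ((n^5)^3)    [power of a power]
= (((m^36 / n^(-6)) · n^12) · ((m^5)^3)) · ((n^5)^3)    [power of a power]
= (((m^36 / n^(-6)) · n^12) · m^15) · ((n^5)^3)    [power of a power]
= (((m^36 / n^(-6)) · n^12) · m^15) · n^15    [power of a power]
= m^51n^33    [quotient of powers; product of powers]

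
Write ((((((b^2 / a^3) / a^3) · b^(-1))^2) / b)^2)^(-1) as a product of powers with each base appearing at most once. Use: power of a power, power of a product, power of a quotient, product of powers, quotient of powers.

a^24b^(-2)

((((((b^2 / a^3) / a^3) · b^(-1))^2) / b)^2)^(-1)
= (((((b^2 / a^3) / a^3) · b^(-1))^2) / b)^(-2)    [power of a power]
= (((((b^2 / a^3) / a^3) · b^(-1))^2)^(-2)) / (b^(-2))    [power of a quotient]
= ((((b^2 / a^3) / a^3) · b^(-1))^(-4)) / (b^(-2))    [power of a power]
= ((((b^2 / a^3) / a^3)^(-4)) · ((b^(-1))^(-4))) / (b^(-2))    [power of a product]
= ((((b^2 / a^3)^(-4)) / ((a^3)^(-4))) · ((b^(-1))^(-4))) / (b^(-2))    [power of a quotient]
= (((((b^2)^(-4)) / ((a^3)^(-4))) / ((a^3)^(-4))) · ((b^(-1))^(-4))) / (b^(-2))    [power of a quotient]
= (((b^(-8) / ((a^3)^(-4))) / ((a^3)^(-4))) · ((b^(-1))^(-4))) / (b^(-2))    [power of a power]
= (((b^(-8) / a^(-12)) / ((a^3)^(-4))) · ((b^(-1))^(-4))) / (b^(-2))    [power of a power]
= (((b^(-8) / a^(-12)) / a^(-12)) · ((b^(-1))^(-4))) / (b^(-2))    [power of a power]
= (((b^(-8) / a^(-12)) / a^(-12)) · b^4) / (b^(-2))    [power of a power]
= a^24b^(-2)    [quotient of powers; product of powers]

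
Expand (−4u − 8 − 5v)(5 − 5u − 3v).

20u + 20u^2 + 37uv − 40 − v + 15v^2

(−4u − 8 − 5v)(5 − 5u − 3v)
= −20u + 20u^2 + 12uv − 40 + 40u + 24v − 25v + 25uv + 15v^2    [distributive law]
= 20u + 20u^2 + 37uv − 40 − v + 15v^2    [combine like terms]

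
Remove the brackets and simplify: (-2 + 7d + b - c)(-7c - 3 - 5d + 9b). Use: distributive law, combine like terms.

17c + 6 - 11d - 21b - 44cd - 35d^2 + 58bd - 16bc + 9b^2 + 7c^2

(-2 + 7d + b - c)(-7c - 3 - 5d + 9b)
= 14c + 6 + 10d - 18b - 49cd - 21d - 35d^2 + 63bd - 7bc - 3b - 5bd + 9b^2 + 7c^2 + 3c + 5cd - 9bc    [distributive law]
= 17c + 6 - 11d - 21b - 44cd - 35d^2 + 58bd - 16bc + 9b^2 + 7c^2    [combine like terms]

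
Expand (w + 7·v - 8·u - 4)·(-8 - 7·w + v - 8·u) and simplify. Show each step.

(w + 7·v - 8·u - 4)·(-8 - 7·w + v - 8·u)
= -8·w - 7·w^2 + v·w - 8·u·w - 56·v - 49·v·w + 7·v^2 - 56·u·v + 64·u + 56·u·w - 8·u·v + 64·u^2 + 32 + 28·w - 4·v + 32·u    [distributive law]
= 20·w - 7·w^2 - 48·v·w + 48·u·w - 60·v + 7·v^2 - 64·u·v + 96·u + 64·u^2 + 32    [combine like terms]

20·w - 7·w^2 - 48·v·w + 48·u·w - 60·v + 7·v^2 - 64·u·v + 96·u + 64·u^2 + 32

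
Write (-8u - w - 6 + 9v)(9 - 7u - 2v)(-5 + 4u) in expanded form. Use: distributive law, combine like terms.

(-8u - w - 6 + 9v)(9 - 7u - 2v)(-5 + 4u)
= (-72u + 56u² + 16uv - 9w + 7uw + 2vw - 54 + 42u + 12v + 81v - 63uv - 18v²)(-5 + 4u)    [distributive law]
= (-30u + 56u² - 47uv - 9w + 7uw + 2vw - 54 + 93v - 18v²)(-5 + 4u)    [combine like terms]
= 150u - 120u² - 280u² + 224u³ + 235uv - 188u²v + 45w - 36uw - 35uw + 28u²w - 10vw + 8uvw + 270 - 216u - 465v + 372uv + 90v² - 72uv²    [distributive law]
= -66u - 400u² + 224u³ + 607uv - 188u²v + 45w - 71uw + 28u²w - 10vw + 8uvw + 270 - 465v + 90v² - 72uv²    [combine like terms]

-66u - 400u² + 224u³ + 607uv - 188u²v + 45w - 71uw + 28u²w - 10vw + 8uvw + 270 - 465v + 90v² - 72uv²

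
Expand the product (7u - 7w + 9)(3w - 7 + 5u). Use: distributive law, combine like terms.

(7u - 7w + 9)(3w - 7 + 5u)
= 21uw - 49u + 35u^2 - 21w^2 + 49w - 35uw + 27w - 63 + 45u    [distributive law]
= -14uw - 4u + 35u^2 - 21w^2 + 76w - 63    [combine like terms]

-14uw - 4u + 35u^2 - 21w^2 + 76w - 63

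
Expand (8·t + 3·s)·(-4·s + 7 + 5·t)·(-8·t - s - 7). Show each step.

96·s·t^2 + 113·s^2·t - 105·s·t - 728·t^2 - 392·t - 320·t^3 + 12·s^3 + 63·s^2 - 147·s

(8·t + 3·s)·(-4·s + 7 + 5·t)·(-8·t - s - 7)
= (-32·s·t + 56·t + 40·t^2 - 12·s^2 + 21·s + 15·s·t)·(-8·t - s - 7)    [distributive law]
= (-17·s·t + 56·t + 40·t^2 - 12·s^2 + 21·s)·(-8·t - s - 7)    [combine like terms]
= 136·s·t^2 + 17·s^2·t + 119·s·t - 448·t^2 - 56·s·t - 392·t - 320·t^3 - 40·s·t^2 - 280·t^2 + 96·s^2·t + 12·s^3 + 84·s^2 - 168·s·t - 21·s^2 - 147·s    [distributive law]
= 96·s·t^2 + 113·s^2·t - 105·s·t - 728·t^2 - 392·t - 320·t^3 + 12·s^3 + 63·s^2 - 147·s    [combine like terms]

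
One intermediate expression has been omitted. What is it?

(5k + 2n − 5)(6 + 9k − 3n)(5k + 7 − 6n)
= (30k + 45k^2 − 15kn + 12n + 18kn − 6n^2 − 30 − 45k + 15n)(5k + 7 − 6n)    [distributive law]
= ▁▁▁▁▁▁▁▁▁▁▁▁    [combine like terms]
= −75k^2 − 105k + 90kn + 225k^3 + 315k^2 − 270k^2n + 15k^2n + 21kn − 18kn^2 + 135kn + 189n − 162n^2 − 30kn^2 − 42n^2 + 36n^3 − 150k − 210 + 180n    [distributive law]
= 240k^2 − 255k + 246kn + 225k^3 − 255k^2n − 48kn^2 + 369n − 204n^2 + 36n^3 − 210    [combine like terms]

Applying combine like terms to the line above:

(−15k + 45k^2 + 3kn + 27n − 6n^2 − 30)(5k + 7 − 6n)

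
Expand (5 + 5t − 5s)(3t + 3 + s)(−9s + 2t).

(5 + 5t − 5s)(3t + 3 + s)(−9s + 2t)
= (15t + 15 + 5s + 15t^2 + 15t + 5st − 15st − 15s − 5s^2)(−9s + 2t)    [distributive law]
= (30t + 15 − 10s + 15t^2 − 10st − 5s^2)(−9s + 2t)    [combine like terms]
= −270st + 60t^2 − 135s + 30t + 90s^2 − 20st − 135st^2 + 30t^3 + 90s^2t − 20st^2 + 45s^3 − 10s^2t    [distributive law]
= −290st + 60t^2 − 135s + 30t + 90s^2 − 155st^2 + 30t^3 + 80s^2t + 45s^3    [combine like terms]

−290st + 60t^2 − 135s + 30t + 90s^2 − 155st^2 + 30t^3 + 80s^2t + 45s^3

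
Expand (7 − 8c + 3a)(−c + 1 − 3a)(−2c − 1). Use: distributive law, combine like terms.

22c² + c − 7 + 15ac + 18a − 16c³ − 42ac² + 18a²c + 9a²

(7 − 8c + 3a)(−c + 1 − 3a)(−2c − 1)
= (−7c + 7 − 21a + 8c² − 8c + 24ac − 3ac + 3a − 9a²)(−2c − 1)    [distributive law]
= (−15c + 7 − 18a + 8c² + 21ac − 9a²)(−2c − 1)    [combine like terms]
= 30c² + 15c − 14c − 7 + 36ac + 18a − 16c³ − 8c² − 42ac² − 21ac + 18a²c + 9a²    [distributive law]
= 22c² + c − 7 + 15ac + 18a − 16c³ − 42ac² + 18a²c + 9a²    [combine like terms]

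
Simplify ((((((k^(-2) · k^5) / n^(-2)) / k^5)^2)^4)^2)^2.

((((((k^(-2) · k^5) / n^(-2)) / k^5)^2)^4)^2)^2
= (((((k^(-2) · k^5) / n^(-2)) / k^5)^2)^4)^4    [power of a power]
= ((((k^(-2) · k^5) / n^(-2)) / k^5)^2)^16    [power of a power]
= (((k^(-2) · k^5) / n^(-2)) / k^5)^32    [power of a power]
= (((k^(-2) · k^5) / n^(-2))^32) / ((k^5)^32)    [power of a quotient]
= (((k^(-2) · k^5)^32) / ((n^(-2))^32)) / ((k^5)^32)    [power of a quotient]
= ((((k^(-2))^32) · ((k^5)^32)) / ((n^(-2))^32)) / ((k^5)^32)    [power of a product]
= ((k^(-64) · ((k^5)^32)) / ((n^(-2))^32)) / ((k^5)^32)    [power of a power]
= ((k^(-64) · k^160) / ((n^(-2))^32)) / ((k^5)^32)    [power of a power]
= (k^96 / ((n^(-2))^32)) / ((k^5)^32)    [product of powers]
= (k^96 / n^(-64)) / ((k^5)^32)    [power of a power]
= (k^96 / n^(-64)) / k^160    [power of a power]
= k^(-64)n^64    [quotient of powers]

k^(-64)n^64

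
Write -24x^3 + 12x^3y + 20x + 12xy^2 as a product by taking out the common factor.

-24x^3 + 12x^3y + 20x + 12xy^2
= 4(-6x^3 + 3x^3y + 5x + 3xy^2)    [factor out 4]
= 4x(-6x^2 + 3x^2y + 5 + 3y^2)    [factor out x]

4x(-6x^2 + 3x^2y + 5 + 3y^2)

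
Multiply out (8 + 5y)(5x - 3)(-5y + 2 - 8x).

(8 + 5y)(5x - 3)(-5y + 2 - 8x)
= (40x - 24 + 25xy - 15y)(-5y + 2 - 8x)    [distributive law]
= -200xy + 80x - 320x^2 + 120y - 48 + 192x - 125xy^2 + 50xy - 200x^2y + 75y^2 - 30y + 120xy    [distributive law]
= -30xy + 272x - 320x^2 + 90y - 48 - 125xy^2 - 200x^2y + 75y^2    [combine like terms]

-30xy + 272x - 320x^2 + 90y - 48 - 125xy^2 - 200x^2y + 75y^2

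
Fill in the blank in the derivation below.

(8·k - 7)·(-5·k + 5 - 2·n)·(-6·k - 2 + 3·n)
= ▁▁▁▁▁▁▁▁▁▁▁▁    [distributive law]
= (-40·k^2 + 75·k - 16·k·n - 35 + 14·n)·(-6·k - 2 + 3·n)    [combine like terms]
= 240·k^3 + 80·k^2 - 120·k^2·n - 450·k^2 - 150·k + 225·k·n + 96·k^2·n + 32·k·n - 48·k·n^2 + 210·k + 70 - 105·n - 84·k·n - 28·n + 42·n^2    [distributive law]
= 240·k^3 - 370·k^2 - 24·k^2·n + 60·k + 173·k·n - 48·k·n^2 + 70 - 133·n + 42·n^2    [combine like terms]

By distributive law:

(-40·k^2 + 40·k - 16·k·n + 35·k - 35 + 14·n)·(-6·k - 2 + 3·n)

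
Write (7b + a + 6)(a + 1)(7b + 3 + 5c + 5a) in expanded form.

49ab² + 105ab + 35abc + 42a²b + 49b² + 63b + 35bc + 38a² + 5a²c + 5a³ + 51a + 35ac + 18 + 30c

(7b + a + 6)(a + 1)(7b + 3 + 5c + 5a)
= (7ab + 7b + a² + a + 6a + 6)(7b + 3 + 5c + 5a)    [distributive law]
= (7ab + 7b + a² + 7a + 6)(7b + 3 + 5c + 5a)    [combine like terms]
= 49ab² + 21ab + 35abc + 35a²b + 49b² + 21b + 35bc + 35ab + 7a²b + 3a² + 5a²c + 5a³ + 49ab + 21a + 35ac + 35a² + 42b + 18 + 30c + 30a    [distributive law]
= 49ab² + 105ab + 35abc + 42a²b + 49b² + 63b + 35bc + 38a² + 5a²c + 5a³ + 51a + 35ac + 18 + 30c    [combine like terms]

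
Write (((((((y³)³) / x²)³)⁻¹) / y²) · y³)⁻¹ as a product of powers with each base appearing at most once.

(((((((y³)³) / x²)³)⁻¹) / y²) · y³)⁻¹
= (((((((y³)³) / x²)³)⁻¹) / y²)⁻¹) · ((y³)⁻¹)    [power of a product]
= (((((((y³)³) / x²)³)⁻¹)⁻¹) / ((y²)⁻¹)) · ((y³)⁻¹)    [power of a quotient]
= ((((((y³)³) / x²)³)¹) / ((y²)⁻¹)) · ((y³)⁻¹)    [power of a power]
= (((((y³)³) / x²)³) / ((y²)⁻¹)) · ((y³)⁻¹)    [power of a power]
= (((((y³)³)³) / ((x²)³)) / ((y²)⁻¹)) · ((y³)⁻¹)    [power of a quotient]
= ((((y³)⁹) / ((x²)³)) / ((y²)⁻¹)) · ((y³)⁻¹)    [power of a power]
= ((y²⁷ / ((x²)³)) / ((y²)⁻¹)) · ((y³)⁻¹)    [power of a power]
= ((y²⁷ / x⁶) / ((y²)⁻¹)) · ((y³)⁻¹)    [power of a power]
= ((y²⁷ / x⁶) / y⁻²) · ((y³)⁻¹)    [power of a power]
= ((y²⁷ / x⁶) / y⁻²) · y⁻³    [power of a power]
= x⁻⁶y²⁶    [quotient of powers; product of powers]

x⁻⁶y²⁶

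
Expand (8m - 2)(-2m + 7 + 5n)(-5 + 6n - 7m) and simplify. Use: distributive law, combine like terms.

-340m^2 - 376m^2n + 112m^3 - 202m + 230mn + 240mn^2 + 70 - 34n - 60n^2

(8m - 2)(-2m + 7 + 5n)(-5 + 6n - 7m)
= (-16m^2 + 56m + 40mn + 4m - 14 - 10n)(-5 + 6n - 7m)    [distributive law]
= (-16m^2 + 60m + 40mn - 14 - 10n)(-5 + 6n - 7m)    [combine like terms]
= 80m^2 - 96m^2n + 112m^3 - 300m + 360mn - 420m^2 - 200mn + 240mn^2 - 280m^2n + 70 - 84n + 98m + 50n - 60n^2 + 70mn    [distributive law]
= -340m^2 - 376m^2n + 112m^3 - 202m + 230mn + 240mn^2 + 70 - 34n - 60n^2    [combine like terms]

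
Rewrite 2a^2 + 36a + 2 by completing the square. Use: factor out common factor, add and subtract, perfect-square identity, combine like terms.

2a^2 + 36a + 2
= 2(a^2 + 18a) + 2    [factor out 2 from the a-terms]
= 2(a^2 + 18a + 81 - 81) + 2    [add and subtract 81 inside the bracket]
= 2(a + 9)^2 - 162 + 2    [perfect-square identity]
= 2(a + 9)^2 - 160    [combine constants]

2(a + 9)^2 - 160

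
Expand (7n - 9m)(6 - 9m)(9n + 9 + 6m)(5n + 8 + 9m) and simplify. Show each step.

1890n^3 + 4914n^2 - 5139mn^2 + 3024n - 5436mn - 2376m^2n - 2835mn^3 - 3348m^2n^2 + 5589m^3n - 3888m - 1134m^2 + 7533m^3 + 4374m^4

(7n - 9m)(6 - 9m)(9n + 9 + 6m)(5n + 8 + 9m)
= (42n - 63mn - 54m + 81m^2)(9n + 9 + 6m)(5n + 8 + 9m)    [distributive law]
= (378n^2 + 378n + 252mn - 567mn^2 - 567mn - 378m^2n - 486mn - 486m - 324m^2 + 729m^2n + 729m^2 + 486m^3)(5n + 8 + 9m)    [distributive law]
= (378n^2 + 378n - 801mn - 567mn^2 + 351m^2n - 486m + 405m^2 + 486m^3)(5n + 8 + 9m)    [combine like terms]
= 1890n^3 + 3024n^2 + 3402mn^2 + 1890n^2 + 3024n + 3402mn - 4005mn^2 - 6408mn - 7209m^2n - 2835mn^3 - 4536mn^2 - 5103m^2n^2 + 1755m^2n^2 + 2808m^2n + 3159m^3n - 2430mn - 3888m - 4374m^2 + 2025m^2n + 3240m^2 + 3645m^3 + 2430m^3n + 3888m^3 + 4374m^4    [distributive law]
= 1890n^3 + 4914n^2 - 5139mn^2 + 3024n - 5436mn - 2376m^2n - 2835mn^3 - 3348m^2n^2 + 5589m^3n - 3888m - 1134m^2 + 7533m^3 + 4374m^4    [combine like terms]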